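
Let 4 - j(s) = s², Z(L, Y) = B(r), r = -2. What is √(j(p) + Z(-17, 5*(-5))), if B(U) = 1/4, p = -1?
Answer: √13/2 ≈ 1.8028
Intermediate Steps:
B(U) = ¼
Z(L, Y) = ¼
j(s) = 4 - s²
√(j(p) + Z(-17, 5*(-5))) = √((4 - 1*(-1)²) + ¼) = √((4 - 1*1) + ¼) = √((4 - 1) + ¼) = √(3 + ¼) = √(13/4) = √13/2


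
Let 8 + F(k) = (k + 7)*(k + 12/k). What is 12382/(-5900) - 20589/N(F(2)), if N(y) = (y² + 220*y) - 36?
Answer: -17304229/5351300 ≈ -3.2337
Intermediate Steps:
F(k) = -8 + (7 + k)*(k + 12/k) (F(k) = -8 + (k + 7)*(k + 12/k) = -8 + (7 + k)*(k + 12/k))
N(y) = -36 + y² + 220*y
12382/(-5900) - 20589/N(F(2)) = 12382/(-5900) - 20589/(-36 + (4 + 2² + 7*2 + 84/2)² + 220*(4 + 2² + 7*2 + 84/2)) = 12382*(-1/5900) - 20589/(-36 + (4 + 4 + 14 + 84*(½))² + 220*(4 + 4 + 14 + 84*(½))) = -6191/2950 - 20589/(-36 + (4 + 4 + 14 + 42)² + 220*(4 + 4 + 14 + 42)) = -6191/2950 - 20589/(-36 + 64² + 220*64) = -6191/2950 - 20589/(-36 + 4096 + 14080) = -6191/2950 - 20589/18140 = -17304229/5351300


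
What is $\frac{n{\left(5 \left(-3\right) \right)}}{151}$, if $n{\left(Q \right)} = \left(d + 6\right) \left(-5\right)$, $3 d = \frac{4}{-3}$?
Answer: $- \frac{250}{1359} \approx -0.18396$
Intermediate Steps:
$d = - \frac{4}{9}$ ($d = \frac{4 \frac{1}{-3}}{3} = \frac{4 \left(- \frac{1}{3}\right)}{3} = \frac{1}{3} \left(- \frac{4}{3}\right) = - \frac{4}{9} \approx -0.44444$)
$n{\left(Q \right)} = - \frac{250}{9}$ ($n{\left(Q \right)} = \left(- \frac{4}{9} + 6\right) \left(-5\right) = \frac{50}{9} \left(-5\right) = - \frac{250}{9}$)
$\frac{n{\left(5 \left(-3\right) \right)}}{151} = - \frac{250}{9 \cdot 151} = \left(- \frac{250}{9}\right) \frac{1}{151} = - \frac{250}{1359}$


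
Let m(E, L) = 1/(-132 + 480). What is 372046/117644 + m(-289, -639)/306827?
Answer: 9931376979065/3140382936156 ≈ 3.1625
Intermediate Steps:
m(E, L) = 1/348
372046/117644 + m(-289, -639)/306827 = 372046/117644 + (1/348)/306827 = 372046*(1/117644) + (1/348)*(1/306827) = 186023/58822 + 1/106775796 = 9931376979065/3140382936156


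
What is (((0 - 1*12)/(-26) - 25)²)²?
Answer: 10355301121/28561 ≈ 3.6257e+5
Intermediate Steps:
(((0 - 1*12)/(-26) - 25)²)² = (((0 - 12)*(-1/26) - 25)²)² = ((-12*(-1/26) - 25)²)² = ((6/13 - 25)²)² = ((-319/13)²)² = (101761/169)² = 10355301121/28561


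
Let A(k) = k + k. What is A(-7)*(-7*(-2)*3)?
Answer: -588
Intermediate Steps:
A(k) = 2*k
A(-7)*(-7*(-2)*3) = (2*(-7))*(-7*(-2)*3) = -196*3 = -14*42 = -588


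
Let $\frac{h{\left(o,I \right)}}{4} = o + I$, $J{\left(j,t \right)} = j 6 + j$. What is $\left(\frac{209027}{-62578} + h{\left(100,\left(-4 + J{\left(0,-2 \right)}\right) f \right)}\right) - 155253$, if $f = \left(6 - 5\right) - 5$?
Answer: $- \frac{9686595069}{62578} \approx -1.5479 \cdot 10^{5}$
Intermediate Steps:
$J{\left(j,t \right)} = 7 j$ ($J{\left(j,t \right)} = 6 j + j = 7 j$)
$f = -4$ ($f = 1 - 5 = -4$)
$h{\left(o,I \right)} = 4 I + 4 o$ ($h{\left(o,I \right)} = 4 \left(o + I\right) = 4 \left(I + o\right) = 4 I + 4 o$)
$\left(\frac{209027}{-62578} + h{\left(100,\left(-4 + J{\left(0,-2 \right)}\right) f \right)}\right) - 155253 = \left(\frac{209027}{-62578} + \left(4 \left(-4 + 7 \cdot 0\right) \left(-4\right) + 4 \cdot 100\right)\right) - 155253 = \left(209027 \left(- \frac{1}{62578}\right) + \left(4 \left(-4 + 0\right) \left(-4\right) + 400\right)\right) - 155253 = \left(- \frac{209027}{62578} + \left(4 \left(\left(-4\right) \left(-4\right)\right) + 400\right)\right) - 155253 = \left(- \frac{209027}{62578} + \left(4 \cdot 16 + 400\right)\right) - 155253 = \left(- \frac{209027}{62578} + \left(64 + 400\right)\right) - 155253 = \left(- \frac{209027}{62578} + 464\right) - 155253 = \frac{28827165}{62578} - 155253 = - \frac{9686595069}{62578}$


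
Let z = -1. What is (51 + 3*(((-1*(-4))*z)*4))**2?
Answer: 9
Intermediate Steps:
(51 + 3*(((-1*(-4))*z)*4))**2 = (51 + 3*((-1*(-4)*(-1))*4))**2 = (51 + 3*((4*(-1))*4))**2 = (51 + 3*(-4*4))**2 = (51 + 3*(-16))**2 = (51 - 48)**2 = 3**2 = 9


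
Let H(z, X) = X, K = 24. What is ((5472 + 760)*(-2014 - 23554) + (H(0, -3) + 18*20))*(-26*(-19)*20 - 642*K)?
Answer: 880828308232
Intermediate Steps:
((5472 + 760)*(-2014 - 23554) + (H(0, -3) + 18*20))*(-26*(-19)*20 - 642*K) = ((5472 + 760)*(-2014 - 23554) + (-3 + 18*20))*(-26*(-19)*20 - 642*24) = (6232*(-25568) + (-3 + 360))*(494*20 - 15408) = (-159339776 + 357)*(9880 - 15408) = -159339419*(-5528) = 880828308232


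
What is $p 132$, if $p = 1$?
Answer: $132$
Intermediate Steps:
$p 132 = 1 \cdot 132 = 132$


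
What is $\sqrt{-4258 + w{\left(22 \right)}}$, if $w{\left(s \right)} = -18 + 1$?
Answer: $15 i \sqrt{19} \approx 65.384 i$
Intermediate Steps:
$w{\left(s \right)} = -17$
$\sqrt{-4258 + w{\left(22 \right)}} = \sqrt{-4258 - 17} = \sqrt{-4275} = 15 i \sqrt{19}$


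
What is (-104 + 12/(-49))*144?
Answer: -735552/49 ≈ -15011.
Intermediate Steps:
(-104 + 12/(-49))*144 = (-104 + 12*(-1/49))*144 = (-104 - 12/49)*144 = -5108/49*144 = -735552/49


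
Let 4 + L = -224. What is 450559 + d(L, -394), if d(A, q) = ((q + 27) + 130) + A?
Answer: 450094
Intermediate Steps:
L = -228 (L = -4 - 224 = -228)
d(A, q) = 157 + A + q (d(A, q) = ((27 + q) + 130) + A = (157 + q) + A = 157 + A + q)
450559 + d(L, -394) = 450559 + (157 - 228 - 394) = 450559 - 465 = 450094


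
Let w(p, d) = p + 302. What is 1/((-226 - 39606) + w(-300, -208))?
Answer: -1/39830 ≈ -2.5107e-5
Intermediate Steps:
w(p, d) = 302 + p
1/((-226 - 39606) + w(-300, -208)) = 1/((-226 - 39606) + (302 - 300)) = 1/(-39832 + 2) = 1/(-39830) = -1/39830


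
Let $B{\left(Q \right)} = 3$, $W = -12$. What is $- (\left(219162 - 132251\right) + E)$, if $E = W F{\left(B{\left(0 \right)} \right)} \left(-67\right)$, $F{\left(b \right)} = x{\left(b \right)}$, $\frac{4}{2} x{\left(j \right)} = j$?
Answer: $-88117$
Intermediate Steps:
$x{\left(j \right)} = \frac{j}{2}$
$F{\left(b \right)} = \frac{b}{2}$
$E = 1206$ ($E = - 12 \cdot \frac{1}{2} \cdot 3 \left(-67\right) = \left(-12\right) \frac{3}{2} \left(-67\right) = \left(-18\right) \left(-67\right) = 1206$)
$- (\left(219162 - 132251\right) + E) = - (\left(219162 - 132251\right) + 1206) = - (86911 + 1206) = \left(-1\right) 88117 = -88117$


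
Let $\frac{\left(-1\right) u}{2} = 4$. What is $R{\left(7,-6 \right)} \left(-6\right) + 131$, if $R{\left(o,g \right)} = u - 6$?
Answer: $215$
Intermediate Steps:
$u = -8$ ($u = \left(-2\right) 4 = -8$)
$R{\left(o,g \right)} = -14$ ($R{\left(o,g \right)} = -8 - 6 = -14$)
$R{\left(7,-6 \right)} \left(-6\right) + 131 = \left(-14\right) \left(-6\right) + 131 = 84 + 131 = 215$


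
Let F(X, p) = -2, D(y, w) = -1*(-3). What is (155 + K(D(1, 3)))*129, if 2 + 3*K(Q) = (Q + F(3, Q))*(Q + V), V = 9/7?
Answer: 140653/7 ≈ 20093.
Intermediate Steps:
D(y, w) = 3
V = 9/7 (V = 9*(1/7) = 9/7 ≈ 1.2857)
K(Q) = -2/3 + (-2 + Q)*(9/7 + Q)/3 (K(Q) = -2/3 + ((Q - 2)*(Q + 9/7))/3 = -2/3 + ((-2 + Q)*(9/7 + Q))/3 = -2/3 + (-2 + Q)*(9/7 + Q)/3)
(155 + K(D(1, 3)))*129 = (155 + (-32/21 - 5/21*3 + (1/3)*3**2))*129 = (155 + (-32/21 - 5/7 + (1/3)*9))*129 = (155 + (-32/21 - 5/7 + 3))*129 = (155 + 16/21)*129 = (3271/21)*129 = 140653/7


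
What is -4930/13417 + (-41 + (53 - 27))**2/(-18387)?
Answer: -10407415/27410931 ≈ -0.37968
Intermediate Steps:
-4930/13417 + (-41 + (53 - 27))**2/(-18387) = -4930*1/13417 + (-41 + 26)**2*(-1/18387) = -4930/13417 + (-15)**2*(-1/18387) = -4930/13417 + 225*(-1/18387) = -4930/13417 - 25/2043 = -10407415/27410931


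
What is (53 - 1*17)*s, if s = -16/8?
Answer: -72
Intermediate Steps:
s = -2 (s = -16*⅛ = -2)
(53 - 1*17)*s = (53 - 1*17)*(-2) = (53 - 17)*(-2) = 36*(-2) = -72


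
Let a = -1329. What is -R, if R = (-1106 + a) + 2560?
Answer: -125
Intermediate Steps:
R = 125 (R = (-1106 - 1329) + 2560 = -2435 + 2560 = 125)
-R = -1*125 = -125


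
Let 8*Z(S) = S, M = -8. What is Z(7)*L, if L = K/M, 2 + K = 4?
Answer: -7/32 ≈ -0.21875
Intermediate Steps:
K = 2 (K = -2 + 4 = 2)
Z(S) = S/8
L = -1/4 (L = 2/(-8) = 2*(-1/8) = -1/4 ≈ -0.25000)
Z(7)*L = ((1/8)*7)*(-1/4) = (7/8)*(-1/4) = -7/32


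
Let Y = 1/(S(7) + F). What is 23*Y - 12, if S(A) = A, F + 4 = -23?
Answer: -263/20 ≈ -13.150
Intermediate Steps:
F = -27 (F = -4 - 23 = -27)
Y = -1/20 (Y = 1/(7 - 27) = 1/(-20) = -1/20 ≈ -0.050000)
23*Y - 12 = 23*(-1/20) - 12 = -23/20 - 12 = -263/20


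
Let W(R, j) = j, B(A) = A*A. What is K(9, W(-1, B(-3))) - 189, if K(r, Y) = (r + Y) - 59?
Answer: -230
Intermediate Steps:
B(A) = A**2
K(r, Y) = -59 + Y + r (K(r, Y) = (Y + r) - 59 = -59 + Y + r)
K(9, W(-1, B(-3))) - 189 = (-59 + (-3)**2 + 9) - 189 = (-59 + 9 + 9) - 189 = -41 - 189 = -230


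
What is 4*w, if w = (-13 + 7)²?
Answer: 144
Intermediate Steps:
w = 36 (w = (-6)² = 36)
4*w = 4*36 = 144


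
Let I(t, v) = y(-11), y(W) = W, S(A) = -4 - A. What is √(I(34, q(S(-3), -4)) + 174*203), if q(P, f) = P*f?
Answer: √35311 ≈ 187.91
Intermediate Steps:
I(t, v) = -11
√(I(34, q(S(-3), -4)) + 174*203) = √(-11 + 174*203) = √(-11 + 35322) = √35311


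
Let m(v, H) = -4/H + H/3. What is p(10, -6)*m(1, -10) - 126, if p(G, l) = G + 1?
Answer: -2374/15 ≈ -158.27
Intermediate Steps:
m(v, H) = -4/H + H/3 (m(v, H) = -4/H + H*(⅓) = -4/H + H/3)
p(G, l) = 1 + G
p(10, -6)*m(1, -10) - 126 = (1 + 10)*(-4/(-10) + (⅓)*(-10)) - 126 = 11*(-4*(-⅒) - 10/3) - 126 = 11*(⅖ - 10/3) - 126 = 11*(-44/15) - 126 = -484/15 - 126 = -2374/15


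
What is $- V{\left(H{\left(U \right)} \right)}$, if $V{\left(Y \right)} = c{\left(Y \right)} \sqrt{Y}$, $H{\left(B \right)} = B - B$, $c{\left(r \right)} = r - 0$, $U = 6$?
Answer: $0$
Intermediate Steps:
$c{\left(r \right)} = r$ ($c{\left(r \right)} = r + 0 = r$)
$H{\left(B \right)} = 0$
$V{\left(Y \right)} = Y^{\frac{3}{2}}$ ($V{\left(Y \right)} = Y \sqrt{Y} = Y^{\frac{3}{2}}$)
$- V{\left(H{\left(U \right)} \right)} = - 0^{\frac{3}{2}} = \left(-1\right) 0 = 0$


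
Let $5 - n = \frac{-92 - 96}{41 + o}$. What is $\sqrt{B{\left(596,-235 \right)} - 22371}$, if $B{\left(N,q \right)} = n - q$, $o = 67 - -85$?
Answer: $\frac{i \sqrt{824321335}}{193} \approx 148.76 i$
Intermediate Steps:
$o = 152$ ($o = 67 + 85 = 152$)
$n = \frac{1153}{193}$ ($n = 5 - \frac{-92 - 96}{41 + 152} = 5 - - \frac{188}{193} = 5 + \frac{188}{193} = \frac{1153}{193} \approx 5.9741$)
$B{\left(N,q \right)} = \frac{1153}{193} - q$
$\sqrt{B{\left(596,-235 \right)} - 22371} = \sqrt{\left(\frac{1153}{193} - -235\right) - 22371} = \sqrt{\left(\frac{1153}{193} + 235\right) - 22371} = \sqrt{\frac{46508}{193} - 22371} = \sqrt{- \frac{4271095}{193}} = \frac{i \sqrt{824321335}}{193}$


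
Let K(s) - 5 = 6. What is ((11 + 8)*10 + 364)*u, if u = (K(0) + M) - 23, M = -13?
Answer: -13850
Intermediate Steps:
K(s) = 11 (K(s) = 5 + 6 = 11)
u = -25 (u = (11 - 13) - 23 = -2 - 23 = -25)
((11 + 8)*10 + 364)*u = ((11 + 8)*10 + 364)*(-25) = (19*10 + 364)*(-25) = (190 + 364)*(-25) = 554*(-25) = -13850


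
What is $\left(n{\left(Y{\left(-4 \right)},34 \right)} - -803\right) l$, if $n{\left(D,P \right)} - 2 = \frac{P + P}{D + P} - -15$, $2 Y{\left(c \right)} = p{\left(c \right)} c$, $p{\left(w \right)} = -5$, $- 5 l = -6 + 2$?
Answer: $\frac{36148}{55} \approx 657.24$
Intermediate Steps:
$l = \frac{4}{5}$ ($l = - \frac{-6 + 2}{5} = \left(- \frac{1}{5}\right) \left(-4\right) = \frac{4}{5} \approx 0.8$)
$Y{\left(c \right)} = - \frac{5 c}{2}$ ($Y{\left(c \right)} = \frac{\left(-5\right) c}{2} = - \frac{5 c}{2}$)
$n{\left(D,P \right)} = 17 + \frac{2 P}{D + P}$ ($n{\left(D,P \right)} = 2 + \left(\frac{P + P}{D + P} - -15\right) = 2 + \left(\frac{2 P}{D + P} + 15\right) = 2 + \left(15 + \frac{2 P}{D + P}\right) = 17 + \frac{2 P}{D + P}$)
$\left(n{\left(Y{\left(-4 \right)},34 \right)} - -803\right) l = \left(\frac{17 \left(\left(- \frac{5}{2}\right) \left(-4\right)\right) + 19 \cdot 34}{\left(- \frac{5}{2}\right) \left(-4\right) + 34} - -803\right) \frac{4}{5} = \left(\frac{17 \cdot 10 + 646}{10 + 34} + 803\right) \frac{4}{5} = \left(\frac{170 + 646}{44} + 803\right) \frac{4}{5} = \left(\frac{1}{44} \cdot 816 + 803\right) \frac{4}{5} = \left(\frac{204}{11} + 803\right) \frac{4}{5} = \frac{9037}{11} \cdot \frac{4}{5} = \frac{36148}{55}$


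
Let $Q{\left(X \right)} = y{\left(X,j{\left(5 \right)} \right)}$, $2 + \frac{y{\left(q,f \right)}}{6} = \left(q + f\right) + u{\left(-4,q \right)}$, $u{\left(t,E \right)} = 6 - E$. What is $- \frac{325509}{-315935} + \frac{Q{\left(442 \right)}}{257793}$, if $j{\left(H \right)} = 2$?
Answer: $\frac{27975105099}{27148610485} \approx 1.0304$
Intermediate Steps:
$y{\left(q,f \right)} = 24 + 6 f$ ($y{\left(q,f \right)} = -12 + 6 \left(\left(q + f\right) - \left(-6 + q\right)\right) = -12 + 6 \left(\left(f + q\right) - \left(-6 + q\right)\right) = -12 + 6 \left(6 + f\right) = -12 + \left(36 + 6 f\right) = 24 + 6 f$)
$Q{\left(X \right)} = 36$ ($Q{\left(X \right)} = 24 + 6 \cdot 2 = 24 + 12 = 36$)
$- \frac{325509}{-315935} + \frac{Q{\left(442 \right)}}{257793} = - \frac{325509}{-315935} + \frac{36}{257793} = \left(-325509\right) \left(- \frac{1}{315935}\right) + 36 \cdot \frac{1}{257793} = \frac{325509}{315935} + \frac{12}{85931} = \frac{27975105099}{27148610485}$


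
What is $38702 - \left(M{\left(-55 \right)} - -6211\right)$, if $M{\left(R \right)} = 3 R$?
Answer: $32656$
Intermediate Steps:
$38702 - \left(M{\left(-55 \right)} - -6211\right) = 38702 - \left(3 \left(-55\right) - -6211\right) = 38702 - \left(-165 + 6211\right) = 38702 - 6046 = 32656$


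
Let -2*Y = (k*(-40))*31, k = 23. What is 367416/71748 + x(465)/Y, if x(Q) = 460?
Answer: 318379/61783 ≈ 5.1532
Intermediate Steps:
Y = 14260 (Y = -23*(-40)*31/2 = -(-460)*31 = -1/2*(-28520) = 14260)
367416/71748 + x(465)/Y = 367416/71748 + 460/14260 = 367416*(1/71748) + 460*(1/14260) = 10206/1993 + 1/31 = 318379/61783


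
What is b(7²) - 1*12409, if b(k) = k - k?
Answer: -12409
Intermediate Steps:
b(k) = 0
b(7²) - 1*12409 = 0 - 1*12409 = 0 - 12409 = -12409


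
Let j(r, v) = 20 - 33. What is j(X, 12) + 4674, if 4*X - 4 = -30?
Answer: 4661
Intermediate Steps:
X = -13/2 (X = 1 + (¼)*(-30) = 1 - 15/2 = -13/2 ≈ -6.5000)
j(r, v) = -13
j(X, 12) + 4674 = -13 + 4674 = 4661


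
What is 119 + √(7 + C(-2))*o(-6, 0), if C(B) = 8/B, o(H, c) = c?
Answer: 119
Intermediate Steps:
119 + √(7 + C(-2))*o(-6, 0) = 119 + √(7 + 8/(-2))*0 = 119 + √(7 + 8*(-½))*0 = 119 + √(7 - 4)*0 = 119 + √3*0 = 119 + 0 = 119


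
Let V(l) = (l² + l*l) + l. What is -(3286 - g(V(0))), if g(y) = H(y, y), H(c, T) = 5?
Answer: -3281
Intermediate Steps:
V(l) = l + 2*l² (V(l) = (l² + l²) + l = 2*l² + l = l + 2*l²)
g(y) = 5
-(3286 - g(V(0))) = -(3286 - 1*5) = -(3286 - 5) = -1*3281 = -3281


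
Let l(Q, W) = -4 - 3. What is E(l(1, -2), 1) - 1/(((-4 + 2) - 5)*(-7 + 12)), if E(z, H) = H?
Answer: 36/35 ≈ 1.0286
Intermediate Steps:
l(Q, W) = -7
E(l(1, -2), 1) - 1/(((-4 + 2) - 5)*(-7 + 12)) = 1 - 1/(((-4 + 2) - 5)*(-7 + 12)) = 1 - 1/((-2 - 5)*5) = 1 - 1/((-7*5)) = 1 - 1/(-35) = 1 - 1*(-1/35) = 1 + 1/35 = 36/35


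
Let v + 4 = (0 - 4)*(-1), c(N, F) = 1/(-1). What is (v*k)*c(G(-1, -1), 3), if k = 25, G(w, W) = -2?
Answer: 0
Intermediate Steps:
c(N, F) = -1
v = 0 (v = -4 + (0 - 4)*(-1) = -4 - 4*(-1) = -4 + 4 = 0)
(v*k)*c(G(-1, -1), 3) = (0*25)*(-1) = 0*(-1) = 0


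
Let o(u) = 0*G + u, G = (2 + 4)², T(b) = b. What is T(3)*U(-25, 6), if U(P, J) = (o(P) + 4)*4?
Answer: -252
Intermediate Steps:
G = 36 (G = 6² = 36)
o(u) = u (o(u) = 0*36 + u = 0 + u = u)
U(P, J) = 16 + 4*P (U(P, J) = (P + 4)*4 = (4 + P)*4 = 16 + 4*P)
T(3)*U(-25, 6) = 3*(16 + 4*(-25)) = 3*(16 - 100) = 3*(-84) = -252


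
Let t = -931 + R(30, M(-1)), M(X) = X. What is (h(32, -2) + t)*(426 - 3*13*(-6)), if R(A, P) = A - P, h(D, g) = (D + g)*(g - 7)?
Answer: -772200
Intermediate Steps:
h(D, g) = (-7 + g)*(D + g) (h(D, g) = (D + g)*(-7 + g) = (-7 + g)*(D + g))
t = -900 (t = -931 + (30 - 1*(-1)) = -931 + (30 + 1) = -931 + 31 = -900)
(h(32, -2) + t)*(426 - 3*13*(-6)) = (((-2)**2 - 7*32 - 7*(-2) + 32*(-2)) - 900)*(426 - 3*13*(-6)) = ((4 - 224 + 14 - 64) - 900)*(426 - 39*(-6)) = (-270 - 900)*(426 + 234) = -1170*660 = -772200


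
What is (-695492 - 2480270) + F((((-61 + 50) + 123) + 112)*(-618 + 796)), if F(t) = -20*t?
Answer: -3973202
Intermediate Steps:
(-695492 - 2480270) + F((((-61 + 50) + 123) + 112)*(-618 + 796)) = (-695492 - 2480270) - 20*(((-61 + 50) + 123) + 112)*(-618 + 796) = -3175762 - 20*((-11 + 123) + 112)*178 = -3175762 - 20*(112 + 112)*178 = -3175762 - 4480*178 = -3175762 - 20*39872 = -3175762 - 797440 = -3973202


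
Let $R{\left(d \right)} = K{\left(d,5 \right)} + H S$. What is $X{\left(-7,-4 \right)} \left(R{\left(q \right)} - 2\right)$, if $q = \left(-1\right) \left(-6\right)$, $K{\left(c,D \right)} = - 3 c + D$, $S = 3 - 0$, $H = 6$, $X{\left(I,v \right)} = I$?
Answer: $-21$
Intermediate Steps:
$S = 3$ ($S = 3 + 0 = 3$)
$K{\left(c,D \right)} = D - 3 c$
$q = 6$
$R{\left(d \right)} = 23 - 3 d$ ($R{\left(d \right)} = \left(5 - 3 d\right) + 6 \cdot 3 = \left(5 - 3 d\right) + 18 = 23 - 3 d$)
$X{\left(-7,-4 \right)} \left(R{\left(q \right)} - 2\right) = - 7 \left(\left(23 - 18\right) - 2\right) = - 7 \left(5 - 2\right) = \left(-7\right) 3 = -21$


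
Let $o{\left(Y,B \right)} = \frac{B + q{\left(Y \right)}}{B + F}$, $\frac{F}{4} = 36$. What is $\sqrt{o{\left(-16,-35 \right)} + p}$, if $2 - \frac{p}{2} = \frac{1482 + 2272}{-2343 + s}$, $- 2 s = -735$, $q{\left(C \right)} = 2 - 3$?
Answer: $\frac{14 \sqrt{785426314}}{143553} \approx 2.7332$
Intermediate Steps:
$q{\left(C \right)} = -1$
$s = \frac{735}{2}$ ($s = \left(- \frac{1}{2}\right) \left(-735\right) = \frac{735}{2} \approx 367.5$)
$F = 144$ ($F = 4 \cdot 36 = 144$)
$o{\left(Y,B \right)} = \frac{-1 + B}{144 + B}$ ($o{\left(Y,B \right)} = \frac{B - 1}{B + 144} = \frac{-1 + B}{144 + B}$)
$p = \frac{30820}{3951}$ ($p = 4 - 2 \frac{1482 + 2272}{-2343 + \frac{735}{2}} = 4 - 2 \frac{3754}{- \frac{3951}{2}} = 4 - 2 \cdot 3754 \left(- \frac{2}{3951}\right) = 4 - - \frac{15016}{3951} = 4 + \frac{15016}{3951} = \frac{30820}{3951} \approx 7.8006$)
$\sqrt{o{\left(-16,-35 \right)} + p} = \sqrt{\frac{-1 - 35}{144 - 35} + \frac{30820}{3951}} = \sqrt{\frac{1}{109} \left(-36\right) + \frac{30820}{3951}} = \sqrt{- \frac{36}{109} + \frac{30820}{3951}} = \sqrt{\frac{3217144}{430659}} = \frac{14 \sqrt{785426314}}{143553}$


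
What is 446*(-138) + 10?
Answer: -61538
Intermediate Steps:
446*(-138) + 10 = -61548 + 10 = -61538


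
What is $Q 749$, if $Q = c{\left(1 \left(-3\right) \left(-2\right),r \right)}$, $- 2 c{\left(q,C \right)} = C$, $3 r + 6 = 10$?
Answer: $- \frac{1498}{3} \approx -499.33$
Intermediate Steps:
$r = \frac{4}{3}$ ($r = -2 + \frac{1}{3} \cdot 10 = -2 + \frac{10}{3} = \frac{4}{3} \approx 1.3333$)
$c{\left(q,C \right)} = - \frac{C}{2}$
$Q = - \frac{2}{3}$ ($Q = \left(- \frac{1}{2}\right) \frac{4}{3} = - \frac{2}{3} \approx -0.66667$)
$Q 749 = \left(- \frac{2}{3}\right) 749 = - \frac{1498}{3}$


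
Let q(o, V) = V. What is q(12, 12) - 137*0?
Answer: 12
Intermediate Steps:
q(12, 12) - 137*0 = 12 - 137*0 = 12 + 0 = 12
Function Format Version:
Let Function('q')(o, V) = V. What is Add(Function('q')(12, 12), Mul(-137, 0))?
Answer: 12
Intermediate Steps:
Add(Function('q')(12, 12), Mul(-137, 0)) = Add(12, Mul(-137, 0)) = Add(12, 0) = 12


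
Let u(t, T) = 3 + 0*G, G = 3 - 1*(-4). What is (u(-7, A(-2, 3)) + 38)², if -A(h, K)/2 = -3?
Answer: 1681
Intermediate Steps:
G = 7 (G = 3 + 4 = 7)
A(h, K) = 6 (A(h, K) = -2*(-3) = 6)
u(t, T) = 3 (u(t, T) = 3 + 0*7 = 3 + 0 = 3)
(u(-7, A(-2, 3)) + 38)² = (3 + 38)² = 41² = 1681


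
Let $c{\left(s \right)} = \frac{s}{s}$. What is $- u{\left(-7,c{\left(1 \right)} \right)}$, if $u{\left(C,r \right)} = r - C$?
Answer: $-8$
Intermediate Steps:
$c{\left(s \right)} = 1$
$- u{\left(-7,c{\left(1 \right)} \right)} = - (1 - -7) = - (1 + 7) = \left(-1\right) 8 = -8$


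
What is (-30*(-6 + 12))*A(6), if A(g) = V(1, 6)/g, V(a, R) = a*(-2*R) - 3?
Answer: 450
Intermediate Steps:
V(a, R) = -3 - 2*R*a (V(a, R) = -2*R*a - 3 = -3 - 2*R*a)
A(g) = -15/g (A(g) = (-3 - 2*6*1)/g = (-3 - 12)/g = -15/g)
(-30*(-6 + 12))*A(6) = (-30*(-6 + 12))*(-15/6) = (-30*6)*(-15*⅙) = -180*(-5/2) = 450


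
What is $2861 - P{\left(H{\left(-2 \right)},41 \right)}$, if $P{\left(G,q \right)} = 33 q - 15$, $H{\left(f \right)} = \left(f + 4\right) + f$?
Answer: $1523$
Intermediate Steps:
$H{\left(f \right)} = 4 + 2 f$ ($H{\left(f \right)} = \left(4 + f\right) + f = 4 + 2 f$)
$P{\left(G,q \right)} = -15 + 33 q$
$2861 - P{\left(H{\left(-2 \right)},41 \right)} = 2861 - \left(-15 + 33 \cdot 41\right) = 2861 - \left(-15 + 1353\right) = 2861 - 1338 = 1523$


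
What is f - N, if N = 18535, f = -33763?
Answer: -52298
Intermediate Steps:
f - N = -33763 - 1*18535 = -33763 - 18535 = -52298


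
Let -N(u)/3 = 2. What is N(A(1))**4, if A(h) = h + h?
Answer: 1296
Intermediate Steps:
A(h) = 2*h
N(u) = -6 (N(u) = -3*2 = -6)
N(A(1))**4 = (-6)**4 = 1296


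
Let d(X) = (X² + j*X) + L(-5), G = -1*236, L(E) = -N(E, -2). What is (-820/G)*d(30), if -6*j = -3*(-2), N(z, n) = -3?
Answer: 178965/59 ≈ 3033.3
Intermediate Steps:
j = -1 (j = -(-1)*(-2)/2 = -⅙*6 = -1)
L(E) = 3 (L(E) = -1*(-3) = 3)
G = -236
d(X) = 3 + X² - X (d(X) = (X² - X) + 3 = 3 + X² - X)
(-820/G)*d(30) = (-820/(-236))*(3 + 30² - 1*30) = (-820*(-1/236))*(3 + 900 - 30) = (205/59)*873 = 178965/59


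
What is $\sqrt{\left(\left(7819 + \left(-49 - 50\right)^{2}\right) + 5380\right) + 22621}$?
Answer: $3 \sqrt{5069} \approx 213.59$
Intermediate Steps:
$\sqrt{\left(\left(7819 + \left(-49 - 50\right)^{2}\right) + 5380\right) + 22621} = \sqrt{\left(\left(7819 + \left(-99\right)^{2}\right) + 5380\right) + 22621} = \sqrt{\left(\left(7819 + 9801\right) + 5380\right) + 22621} = \sqrt{\left(17620 + 5380\right) + 22621} = \sqrt{23000 + 22621} = \sqrt{45621} = 3 \sqrt{5069}$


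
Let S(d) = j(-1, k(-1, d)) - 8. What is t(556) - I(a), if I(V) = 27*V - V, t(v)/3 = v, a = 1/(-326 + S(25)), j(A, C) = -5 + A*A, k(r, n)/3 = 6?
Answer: 21685/13 ≈ 1668.1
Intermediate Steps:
k(r, n) = 18 (k(r, n) = 3*6 = 18)
j(A, C) = -5 + A**2
S(d) = -12 (S(d) = (-5 + (-1)**2) - 8 = (-5 + 1) - 8 = -4 - 8 = -12)
a = -1/338 (a = 1/(-326 - 12) = 1/(-338) = -1/338 ≈ -0.0029586)
t(v) = 3*v
I(V) = 26*V
t(556) - I(a) = 3*556 - 26*(-1)/338 = 1668 - 1*(-1/13) = 1668 + 1/13 = 21685/13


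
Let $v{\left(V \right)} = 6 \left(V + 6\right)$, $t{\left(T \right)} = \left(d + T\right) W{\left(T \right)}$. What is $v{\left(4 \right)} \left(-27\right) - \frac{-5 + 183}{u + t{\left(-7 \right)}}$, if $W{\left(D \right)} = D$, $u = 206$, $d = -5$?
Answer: $- \frac{234989}{145} \approx -1620.6$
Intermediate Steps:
$t{\left(T \right)} = T \left(-5 + T\right)$ ($t{\left(T \right)} = \left(-5 + T\right) T = T \left(-5 + T\right)$)
$v{\left(V \right)} = 36 + 6 V$ ($v{\left(V \right)} = 6 \left(6 + V\right) = 36 + 6 V$)
$v{\left(4 \right)} \left(-27\right) - \frac{-5 + 183}{u + t{\left(-7 \right)}} = \left(36 + 6 \cdot 4\right) \left(-27\right) - \frac{-5 + 183}{206 - 7 \left(-5 - 7\right)} = \left(36 + 24\right) \left(-27\right) - \frac{178}{206 - -84} = 60 \left(-27\right) - \frac{178}{206 + 84} = -1620 - \frac{178}{290} = -1620 - 178 \cdot \frac{1}{290} = -1620 - \frac{89}{145} = - \frac{234989}{145}$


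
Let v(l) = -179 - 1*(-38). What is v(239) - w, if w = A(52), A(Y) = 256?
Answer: -397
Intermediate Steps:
v(l) = -141 (v(l) = -179 + 38 = -141)
w = 256
v(239) - w = -141 - 1*256 = -141 - 256 = -397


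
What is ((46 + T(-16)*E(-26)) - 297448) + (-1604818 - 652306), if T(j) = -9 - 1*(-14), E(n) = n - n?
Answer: -2554526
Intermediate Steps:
E(n) = 0
T(j) = 5 (T(j) = -9 + 14 = 5)
((46 + T(-16)*E(-26)) - 297448) + (-1604818 - 652306) = ((46 + 5*0) - 297448) + (-1604818 - 652306) = ((46 + 0) - 297448) - 2257124 = (46 - 297448) - 2257124 = -297402 - 2257124 = -2554526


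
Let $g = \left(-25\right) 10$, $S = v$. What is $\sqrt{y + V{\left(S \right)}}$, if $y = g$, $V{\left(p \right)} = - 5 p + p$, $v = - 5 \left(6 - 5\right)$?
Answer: $i \sqrt{230} \approx 15.166 i$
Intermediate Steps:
$v = -5$ ($v = \left(-5\right) 1 = -5$)
$S = -5$
$V{\left(p \right)} = - 4 p$
$g = -250$
$y = -250$
$\sqrt{y + V{\left(S \right)}} = \sqrt{-250 - -20} = \sqrt{-250 + 20} = \sqrt{-230} = i \sqrt{230}$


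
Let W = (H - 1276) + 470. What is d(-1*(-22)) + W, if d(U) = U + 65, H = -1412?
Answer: -2131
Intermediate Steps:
d(U) = 65 + U
W = -2218 (W = (-1412 - 1276) + 470 = -2688 + 470 = -2218)
d(-1*(-22)) + W = (65 - 1*(-22)) - 2218 = (65 + 22) - 2218 = 87 - 2218 = -2131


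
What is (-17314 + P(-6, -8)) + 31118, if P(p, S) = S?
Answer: 13796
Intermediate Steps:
(-17314 + P(-6, -8)) + 31118 = (-17314 - 8) + 31118 = -17322 + 31118 = 13796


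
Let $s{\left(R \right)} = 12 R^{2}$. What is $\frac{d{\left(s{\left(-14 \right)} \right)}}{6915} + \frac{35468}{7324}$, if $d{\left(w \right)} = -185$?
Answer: $\frac{12195314}{2532273} \approx 4.816$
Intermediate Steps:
$\frac{d{\left(s{\left(-14 \right)} \right)}}{6915} + \frac{35468}{7324} = - \frac{185}{6915} + \frac{35468}{7324} = \left(-185\right) \frac{1}{6915} + 35468 \cdot \frac{1}{7324} = - \frac{37}{1383} + \frac{8867}{1831} = \frac{12195314}{2532273}$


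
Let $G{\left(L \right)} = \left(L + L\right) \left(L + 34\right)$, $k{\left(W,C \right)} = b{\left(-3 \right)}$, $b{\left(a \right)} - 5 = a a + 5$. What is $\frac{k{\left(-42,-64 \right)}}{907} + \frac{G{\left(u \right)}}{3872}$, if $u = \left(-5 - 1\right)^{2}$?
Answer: $\frac{290303}{219494} \approx 1.3226$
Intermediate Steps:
$b{\left(a \right)} = 10 + a^{2}$ ($b{\left(a \right)} = 5 + \left(a a + 5\right) = 5 + \left(a^{2} + 5\right) = 5 + \left(5 + a^{2}\right) = 10 + a^{2}$)
$u = 36$ ($u = \left(-6\right)^{2} = 36$)
$k{\left(W,C \right)} = 19$ ($k{\left(W,C \right)} = 10 + \left(-3\right)^{2} = 10 + 9 = 19$)
$G{\left(L \right)} = 2 L \left(34 + L\right)$
$\frac{k{\left(-42,-64 \right)}}{907} + \frac{G{\left(u \right)}}{3872} = \frac{19}{907} + \frac{2 \cdot 36 \left(34 + 36\right)}{3872} = 19 \cdot \frac{1}{907} + 2 \cdot 36 \cdot 70 \cdot \frac{1}{3872} = \frac{19}{907} + 5040 \cdot \frac{1}{3872} = \frac{19}{907} + \frac{315}{242} = \frac{290303}{219494}$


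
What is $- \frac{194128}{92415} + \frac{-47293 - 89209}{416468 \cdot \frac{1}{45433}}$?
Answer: $- \frac{286605262674397}{19243945110} \approx -14893.0$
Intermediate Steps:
$- \frac{194128}{92415} + \frac{-47293 - 89209}{416468 \cdot \frac{1}{45433}} = \left(-194128\right) \frac{1}{92415} + \frac{-47293 - 89209}{416468 \cdot \frac{1}{45433}} = - \frac{194128}{92415} - \frac{136502}{\frac{416468}{45433}} = - \frac{194128}{92415} - \frac{3100847683}{208234} = - \frac{286605262674397}{19243945110}$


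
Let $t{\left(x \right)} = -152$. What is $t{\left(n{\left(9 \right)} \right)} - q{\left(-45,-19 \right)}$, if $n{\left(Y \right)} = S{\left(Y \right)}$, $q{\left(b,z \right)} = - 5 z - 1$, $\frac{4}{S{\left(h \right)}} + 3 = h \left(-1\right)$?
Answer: $-246$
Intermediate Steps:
$S{\left(h \right)} = \frac{4}{-3 - h}$ ($S{\left(h \right)} = \frac{4}{-3 + h \left(-1\right)} = \frac{4}{-3 - h}$)
$q{\left(b,z \right)} = -1 - 5 z$
$n{\left(Y \right)} = - \frac{4}{3 + Y}$
$t{\left(n{\left(9 \right)} \right)} - q{\left(-45,-19 \right)} = -152 - \left(-1 - -95\right) = -152 - \left(-1 + 95\right) = -152 - 94 = -246$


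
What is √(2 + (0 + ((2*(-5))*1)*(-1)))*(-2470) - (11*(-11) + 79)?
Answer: 42 - 4940*√3 ≈ -8514.3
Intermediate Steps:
√(2 + (0 + ((2*(-5))*1)*(-1)))*(-2470) - (11*(-11) + 79) = √(2 + (0 - 10*1*(-1)))*(-2470) - (-121 + 79) = √(2 + (0 - 10*(-1)))*(-2470) - 1*(-42) = √(2 + (0 + 10))*(-2470) + 42 = √(2 + 10)*(-2470) + 42 = √12*(-2470) + 42 = (2*√3)*(-2470) + 42 = -4940*√3 + 42 = 42 - 4940*√3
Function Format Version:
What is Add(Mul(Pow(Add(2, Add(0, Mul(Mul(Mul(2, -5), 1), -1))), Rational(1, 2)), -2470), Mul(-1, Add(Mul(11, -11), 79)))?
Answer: Add(42, Mul(-4940, Pow(3, Rational(1, 2)))) ≈ -8514.3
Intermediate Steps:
Add(Mul(Pow(Add(2, Add(0, Mul(Mul(Mul(2, -5), 1), -1))), Rational(1, 2)), -2470), Mul(-1, Add(Mul(11, -11), 79))) = Add(Mul(Pow(Add(2, Add(0, Mul(Mul(-10, 1), -1))), Rational(1, 2)), -2470), Mul(-1, Add(-121, 79))) = Add(Mul(Pow(Add(2, Add(0, Mul(-10, -1))), Rational(1, 2)), -2470), Mul(-1, -42)) = Add(Mul(Pow(Add(2, Add(0, 10)), Rational(1, 2)), -2470), 42) = Add(Mul(Pow(Add(2, 10), Rational(1, 2)), -2470), 42) = Add(Mul(Pow(12, Rational(1, 2)), -2470), 42) = Add(Mul(Mul(2, Pow(3, Rational(1, 2))), -2470), 42) = Add(Mul(-4940, Pow(3, Rational(1, 2))), 42) = Add(42, Mul(-4940, Pow(3, Rational(1, 2))))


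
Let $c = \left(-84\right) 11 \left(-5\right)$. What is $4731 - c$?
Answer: $111$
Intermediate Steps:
$c = 4620$ ($c = \left(-924\right) \left(-5\right) = 4620$)
$4731 - c = 4731 - 4620 = 111$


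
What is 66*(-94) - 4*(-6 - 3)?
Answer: -6168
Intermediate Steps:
66*(-94) - 4*(-6 - 3) = -6204 - 4*(-9) = -6204 + 36 = -6168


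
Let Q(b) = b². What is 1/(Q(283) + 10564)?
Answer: 1/90653 ≈ 1.1031e-5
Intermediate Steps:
1/(Q(283) + 10564) = 1/(283² + 10564) = 1/(80089 + 10564) = 1/90653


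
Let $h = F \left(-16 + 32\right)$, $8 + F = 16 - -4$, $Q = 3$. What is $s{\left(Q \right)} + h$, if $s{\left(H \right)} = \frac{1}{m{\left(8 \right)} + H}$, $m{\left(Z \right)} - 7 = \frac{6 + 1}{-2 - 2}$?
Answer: $\frac{6340}{33} \approx 192.12$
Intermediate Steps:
$F = 12$ ($F = -8 + \left(16 - -4\right) = -8 + \left(16 + 4\right) = -8 + 20 = 12$)
$h = 192$ ($h = 12 \left(-16 + 32\right) = 12 \cdot 16 = 192$)
$m{\left(Z \right)} = \frac{21}{4}$ ($m{\left(Z \right)} = 7 + \frac{6 + 1}{-2 - 2} = 7 + \frac{7}{-4} = 7 + 7 \left(- \frac{1}{4}\right) = 7 - \frac{7}{4} = \frac{21}{4}$)
$s{\left(H \right)} = \frac{1}{\frac{21}{4} + H}$
$s{\left(Q \right)} + h = \frac{4}{21 + 4 \cdot 3} + 192 = \frac{4}{21 + 12} + 192 = \frac{4}{33} + 192 = \frac{6340}{33}$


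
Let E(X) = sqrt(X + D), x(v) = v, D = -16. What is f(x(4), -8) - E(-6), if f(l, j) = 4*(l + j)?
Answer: -16 - I*sqrt(22) ≈ -16.0 - 4.6904*I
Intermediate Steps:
f(l, j) = 4*j + 4*l (f(l, j) = 4*(j + l) = 4*j + 4*l)
E(X) = sqrt(-16 + X) (E(X) = sqrt(X - 16) = sqrt(-16 + X))
f(x(4), -8) - E(-6) = (4*(-8) + 4*4) - sqrt(-16 - 6) = (-32 + 16) - sqrt(-22) = -16 - I*sqrt(22)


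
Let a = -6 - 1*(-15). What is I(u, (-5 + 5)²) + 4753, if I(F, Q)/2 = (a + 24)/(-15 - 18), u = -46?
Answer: 4751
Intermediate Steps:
a = 9 (a = -6 + 15 = 9)
I(F, Q) = -2 (I(F, Q) = 2*((9 + 24)/(-15 - 18)) = 2*(33/(-33)) = 2*(33*(-1/33)) = 2*(-1) = -2)
I(u, (-5 + 5)²) + 4753 = -2 + 4753 = 4751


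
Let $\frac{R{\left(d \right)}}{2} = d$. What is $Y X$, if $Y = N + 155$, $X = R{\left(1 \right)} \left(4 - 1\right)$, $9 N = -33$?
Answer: $908$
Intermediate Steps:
$R{\left(d \right)} = 2 d$
$N = - \frac{11}{3}$ ($N = \frac{1}{9} \left(-33\right) = - \frac{11}{3} \approx -3.6667$)
$X = 6$ ($X = 2 \cdot 1 \left(4 - 1\right) = 2 \cdot 3 = 6$)
$Y = \frac{454}{3}$ ($Y = - \frac{11}{3} + 155 = \frac{454}{3} \approx 151.33$)
$Y X = \frac{454}{3} \cdot 6 = 908$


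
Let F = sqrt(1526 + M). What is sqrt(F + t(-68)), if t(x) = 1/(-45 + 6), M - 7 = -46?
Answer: sqrt(-39 + 1521*sqrt(1487))/39 ≈ 6.2077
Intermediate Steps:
M = -39 (M = 7 - 46 = -39)
t(x) = -1/39 (t(x) = 1/(-39) = -1/39)
F = sqrt(1487) (F = sqrt(1526 - 39) = sqrt(1487) ≈ 38.562)
sqrt(F + t(-68)) = sqrt(sqrt(1487) - 1/39) = sqrt(-1/39 + sqrt(1487))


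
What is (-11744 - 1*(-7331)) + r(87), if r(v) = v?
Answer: -4326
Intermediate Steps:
(-11744 - 1*(-7331)) + r(87) = (-11744 - 1*(-7331)) + 87 = (-11744 + 7331) + 87 = -4413 + 87 = -4326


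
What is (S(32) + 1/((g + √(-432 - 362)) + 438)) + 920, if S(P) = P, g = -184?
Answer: 31087687/32655 - I*√794/65310 ≈ 952.0 - 0.00043145*I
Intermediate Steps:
(S(32) + 1/((g + √(-432 - 362)) + 438)) + 920 = (32 + 1/((-184 + √(-432 - 362)) + 438)) + 920 = (32 + 1/((-184 + √(-794)) + 438)) + 920 = (32 + 1/((-184 + I*√794) + 438)) + 920 = (32 + 1/(254 + I*√794)) + 920 = 952 + 1/(254 + I*√794)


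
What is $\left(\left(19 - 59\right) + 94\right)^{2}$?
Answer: $2916$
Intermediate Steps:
$\left(\left(19 - 59\right) + 94\right)^{2} = \left(-40 + 94\right)^{2} = 54^{2} = 2916$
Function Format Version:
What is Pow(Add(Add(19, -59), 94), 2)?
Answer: 2916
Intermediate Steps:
Pow(Add(Add(19, -59), 94), 2) = Pow(Add(-40, 94), 2) = Pow(54, 2) = 2916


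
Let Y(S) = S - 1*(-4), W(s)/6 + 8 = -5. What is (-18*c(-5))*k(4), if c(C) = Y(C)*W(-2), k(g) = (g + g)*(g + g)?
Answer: -89856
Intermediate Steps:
W(s) = -78 (W(s) = -48 + 6*(-5) = -48 - 30 = -78)
k(g) = 4*g**2 (k(g) = (2*g)*(2*g) = 4*g**2)
Y(S) = 4 + S (Y(S) = S + 4 = 4 + S)
c(C) = -312 - 78*C (c(C) = (4 + C)*(-78) = -312 - 78*C)
(-18*c(-5))*k(4) = (-18*(-312 - 78*(-5)))*(4*4**2) = (-18*(-312 + 390))*(4*16) = -18*78*64 = -1404*64 = -89856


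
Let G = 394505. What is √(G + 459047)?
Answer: 4*√53347 ≈ 923.88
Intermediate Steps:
√(G + 459047) = √(394505 + 459047) = √853552 = 4*√53347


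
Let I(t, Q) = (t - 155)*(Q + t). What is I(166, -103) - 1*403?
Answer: 290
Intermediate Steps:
I(t, Q) = (-155 + t)*(Q + t)
I(166, -103) - 1*403 = (166**2 - 155*(-103) - 155*166 - 103*166) - 1*403 = (27556 + 15965 - 25730 - 17098) - 403 = 693 - 403 = 290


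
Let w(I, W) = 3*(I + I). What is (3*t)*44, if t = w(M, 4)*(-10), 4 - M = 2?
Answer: -15840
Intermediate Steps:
M = 2 (M = 4 - 1*2 = 4 - 2 = 2)
w(I, W) = 6*I (w(I, W) = 3*(2*I) = 6*I)
t = -120 (t = (6*2)*(-10) = 12*(-10) = -120)
(3*t)*44 = (3*(-120))*44 = -360*44 = -15840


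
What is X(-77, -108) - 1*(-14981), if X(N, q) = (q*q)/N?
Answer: 1141873/77 ≈ 14830.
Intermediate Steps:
X(N, q) = q²/N
X(-77, -108) - 1*(-14981) = (-108)²/(-77) - 1*(-14981) = -1/77*11664 + 14981 = -11664/77 + 14981 = 1141873/77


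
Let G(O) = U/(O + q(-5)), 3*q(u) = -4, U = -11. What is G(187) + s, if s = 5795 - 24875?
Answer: -10627593/557 ≈ -19080.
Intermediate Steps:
q(u) = -4/3 (q(u) = (⅓)*(-4) = -4/3)
s = -19080
G(O) = -11/(-4/3 + O) (G(O) = -11/(O - 4/3) = -11/(-4/3 + O))
G(187) + s = -33/(-4 + 3*187) - 19080 = -33/(-4 + 561) - 19080 = -33/557 - 19080 = -10627593/557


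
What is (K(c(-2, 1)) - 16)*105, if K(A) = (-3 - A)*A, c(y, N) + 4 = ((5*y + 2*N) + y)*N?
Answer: -17850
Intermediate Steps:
c(y, N) = -4 + N*(2*N + 6*y) (c(y, N) = -4 + ((5*y + 2*N) + y)*N = -4 + ((2*N + 5*y) + y)*N = -4 + (2*N + 6*y)*N = -4 + N*(2*N + 6*y))
K(A) = A*(-3 - A)
(K(c(-2, 1)) - 16)*105 = (-(-4 + 2*1² + 6*1*(-2))*(3 + (-4 + 2*1² + 6*1*(-2))) - 16)*105 = (-(-4 + 2*1 - 12)*(3 + (-4 + 2*1 - 12)) - 16)*105 = (-(-4 + 2 - 12)*(3 + (-4 + 2 - 12)) - 16)*105 = (-1*(-14)*(3 - 14) - 16)*105 = (-1*(-14)*(-11) - 16)*105 = (-154 - 16)*105 = -170*105 = -17850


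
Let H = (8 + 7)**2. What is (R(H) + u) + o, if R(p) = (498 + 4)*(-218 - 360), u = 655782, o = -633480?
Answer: -267854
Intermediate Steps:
H = 225 (H = 15**2 = 225)
R(p) = -290156 (R(p) = 502*(-578) = -290156)
(R(H) + u) + o = (-290156 + 655782) - 633480 = 365626 - 633480 = -267854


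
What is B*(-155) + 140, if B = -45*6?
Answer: 41990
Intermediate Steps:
B = -270
B*(-155) + 140 = -270*(-155) + 140 = 41850 + 140 = 41990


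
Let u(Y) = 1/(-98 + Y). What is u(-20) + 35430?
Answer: 4180739/118 ≈ 35430.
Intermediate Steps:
u(-20) + 35430 = 1/(-98 - 20) + 35430 = 1/(-118) + 35430 = -1/118 + 35430 = 4180739/118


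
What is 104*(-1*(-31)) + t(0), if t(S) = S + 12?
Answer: 3236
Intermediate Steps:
t(S) = 12 + S
104*(-1*(-31)) + t(0) = 104*(-1*(-31)) + (12 + 0) = 104*31 + 12 = 3224 + 12 = 3236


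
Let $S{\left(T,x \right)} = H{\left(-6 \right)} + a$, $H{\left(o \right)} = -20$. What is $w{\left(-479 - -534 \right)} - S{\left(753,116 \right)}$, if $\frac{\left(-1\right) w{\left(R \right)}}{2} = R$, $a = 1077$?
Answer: $-1167$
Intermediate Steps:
$S{\left(T,x \right)} = 1057$ ($S{\left(T,x \right)} = -20 + 1077 = 1057$)
$w{\left(R \right)} = - 2 R$
$w{\left(-479 - -534 \right)} - S{\left(753,116 \right)} = - 2 \left(-479 - -534\right) - 1057 = - 2 \left(-479 + 534\right) - 1057 = \left(-2\right) 55 - 1057 = -110 - 1057 = -1167$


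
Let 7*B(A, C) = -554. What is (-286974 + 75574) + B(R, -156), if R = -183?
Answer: -1480354/7 ≈ -2.1148e+5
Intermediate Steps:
B(A, C) = -554/7 (B(A, C) = (⅐)*(-554) = -554/7)
(-286974 + 75574) + B(R, -156) = (-286974 + 75574) - 554/7 = -211400 - 554/7 = -1480354/7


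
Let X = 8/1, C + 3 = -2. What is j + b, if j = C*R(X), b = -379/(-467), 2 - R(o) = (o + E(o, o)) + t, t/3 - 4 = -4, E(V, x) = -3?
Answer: 7384/467 ≈ 15.812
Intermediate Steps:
t = 0 (t = 12 + 3*(-4) = 12 - 12 = 0)
C = -5 (C = -3 - 2 = -5)
X = 8 (X = 8*1 = 8)
R(o) = 5 - o (R(o) = 2 - ((o - 3) + 0) = 2 - ((-3 + o) + 0) = 2 - (-3 + o) = 2 + (3 - o) = 5 - o)
b = 379/467 (b = -379*(-1/467) = 379/467 ≈ 0.81156)
j = 15 (j = -5*(5 - 1*8) = -5*(5 - 8) = -5*(-3) = 15)
j + b = 15 + 379/467 = 7384/467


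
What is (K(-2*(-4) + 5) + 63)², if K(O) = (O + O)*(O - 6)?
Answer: 60025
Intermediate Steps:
K(O) = 2*O*(-6 + O) (K(O) = (2*O)*(-6 + O) = 2*O*(-6 + O))
(K(-2*(-4) + 5) + 63)² = (2*(-2*(-4) + 5)*(-6 + (-2*(-4) + 5)) + 63)² = (2*(8 + 5)*(-6 + (8 + 5)) + 63)² = (2*13*(-6 + 13) + 63)² = (2*13*7 + 63)² = (182 + 63)² = 245² = 60025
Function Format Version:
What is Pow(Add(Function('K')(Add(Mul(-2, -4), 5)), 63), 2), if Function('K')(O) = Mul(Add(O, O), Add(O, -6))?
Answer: 60025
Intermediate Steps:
Function('K')(O) = Mul(2, O, Add(-6, O)) (Function('K')(O) = Mul(Mul(2, O), Add(-6, O)) = Mul(2, O, Add(-6, O)))
Pow(Add(Function('K')(Add(Mul(-2, -4), 5)), 63), 2) = Pow(Add(Mul(2, Add(Mul(-2, -4), 5), Add(-6, Add(Mul(-2, -4), 5))), 63), 2) = Pow(Add(Mul(2, Add(8, 5), Add(-6, Add(8, 5))), 63), 2) = Pow(Add(Mul(2, 13, Add(-6, 13)), 63), 2) = Pow(Add(Mul(2, 13, 7), 63), 2) = Pow(Add(182, 63), 2) = Pow(245, 2) = 60025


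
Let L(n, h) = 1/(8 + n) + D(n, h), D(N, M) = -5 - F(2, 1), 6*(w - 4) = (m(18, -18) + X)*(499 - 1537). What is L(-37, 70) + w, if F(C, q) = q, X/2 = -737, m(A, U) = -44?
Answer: 7615747/29 ≈ 2.6261e+5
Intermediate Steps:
X = -1474 (X = 2*(-737) = -1474)
w = 262618 (w = 4 + ((-44 - 1474)*(499 - 1537))/6 = 4 + (-1518*(-1038))/6 = 4 + (⅙)*1575684 = 4 + 262614 = 262618)
D(N, M) = -6 (D(N, M) = -5 - 1*1 = -5 - 1 = -6)
L(n, h) = -6 + 1/(8 + n) (L(n, h) = 1/(8 + n) - 6 = -6 + 1/(8 + n))
L(-37, 70) + w = (-47 - 6*(-37))/(8 - 37) + 262618 = (-47 + 222)/(-29) + 262618 = -1/29*175 + 262618 = -175/29 + 262618 = 7615747/29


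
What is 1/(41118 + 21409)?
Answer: 1/62527 ≈ 1.5993e-5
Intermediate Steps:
1/(41118 + 21409) = 1/62527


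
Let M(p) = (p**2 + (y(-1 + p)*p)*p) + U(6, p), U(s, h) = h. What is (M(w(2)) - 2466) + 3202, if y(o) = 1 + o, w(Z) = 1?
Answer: 739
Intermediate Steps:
M(p) = p + p**2 + p**3 (M(p) = (p**2 + ((1 + (-1 + p))*p)*p) + p = (p**2 + (p*p)*p) + p = (p**2 + p**2*p) + p = (p**2 + p**3) + p = p + p**2 + p**3)
(M(w(2)) - 2466) + 3202 = (1*(1 + 1 + 1**2) - 2466) + 3202 = (1*(1 + 1 + 1) - 2466) + 3202 = (1*3 - 2466) + 3202 = (3 - 2466) + 3202 = -2463 + 3202 = 739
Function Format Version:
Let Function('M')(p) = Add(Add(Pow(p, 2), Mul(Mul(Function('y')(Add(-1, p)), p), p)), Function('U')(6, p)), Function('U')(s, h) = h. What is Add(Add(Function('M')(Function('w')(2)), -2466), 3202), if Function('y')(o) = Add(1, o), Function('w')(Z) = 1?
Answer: 739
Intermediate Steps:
Function('M')(p) = Add(p, Pow(p, 2), Pow(p, 3)) (Function('M')(p) = Add(Add(Pow(p, 2), Mul(Mul(Add(1, Add(-1, p)), p), p)), p) = Add(Add(Pow(p, 2), Mul(Mul(p, p), p)), p) = Add(Add(Pow(p, 2), Mul(Pow(p, 2), p)), p) = Add(Add(Pow(p, 2), Pow(p, 3)), p) = Add(p, Pow(p, 2), Pow(p, 3)))
Add(Add(Function('M')(Function('w')(2)), -2466), 3202) = Add(Add(Mul(1, Add(1, 1, Pow(1, 2))), -2466), 3202) = Add(Add(Mul(1, Add(1, 1, 1)), -2466), 3202) = Add(Add(Mul(1, 3), -2466), 3202) = Add(Add(3, -2466), 3202) = Add(-2463, 3202) = 739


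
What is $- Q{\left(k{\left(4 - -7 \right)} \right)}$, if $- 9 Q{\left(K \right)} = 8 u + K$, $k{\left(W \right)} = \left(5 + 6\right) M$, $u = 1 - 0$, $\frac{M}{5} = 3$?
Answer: $\frac{173}{9} \approx 19.222$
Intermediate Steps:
$M = 15$ ($M = 5 \cdot 3 = 15$)
$u = 1$ ($u = 1 + 0 = 1$)
$k{\left(W \right)} = 165$ ($k{\left(W \right)} = \left(5 + 6\right) 15 = 11 \cdot 15 = 165$)
$Q{\left(K \right)} = - \frac{8}{9} - \frac{K}{9}$ ($Q{\left(K \right)} = - \frac{8 \cdot 1 + K}{9} = - \frac{8 + K}{9} = - \frac{8}{9} - \frac{K}{9}$)
$- Q{\left(k{\left(4 - -7 \right)} \right)} = - (- \frac{8}{9} - \frac{55}{3}) = \left(-1\right) \left(- \frac{173}{9}\right) = \frac{173}{9}$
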